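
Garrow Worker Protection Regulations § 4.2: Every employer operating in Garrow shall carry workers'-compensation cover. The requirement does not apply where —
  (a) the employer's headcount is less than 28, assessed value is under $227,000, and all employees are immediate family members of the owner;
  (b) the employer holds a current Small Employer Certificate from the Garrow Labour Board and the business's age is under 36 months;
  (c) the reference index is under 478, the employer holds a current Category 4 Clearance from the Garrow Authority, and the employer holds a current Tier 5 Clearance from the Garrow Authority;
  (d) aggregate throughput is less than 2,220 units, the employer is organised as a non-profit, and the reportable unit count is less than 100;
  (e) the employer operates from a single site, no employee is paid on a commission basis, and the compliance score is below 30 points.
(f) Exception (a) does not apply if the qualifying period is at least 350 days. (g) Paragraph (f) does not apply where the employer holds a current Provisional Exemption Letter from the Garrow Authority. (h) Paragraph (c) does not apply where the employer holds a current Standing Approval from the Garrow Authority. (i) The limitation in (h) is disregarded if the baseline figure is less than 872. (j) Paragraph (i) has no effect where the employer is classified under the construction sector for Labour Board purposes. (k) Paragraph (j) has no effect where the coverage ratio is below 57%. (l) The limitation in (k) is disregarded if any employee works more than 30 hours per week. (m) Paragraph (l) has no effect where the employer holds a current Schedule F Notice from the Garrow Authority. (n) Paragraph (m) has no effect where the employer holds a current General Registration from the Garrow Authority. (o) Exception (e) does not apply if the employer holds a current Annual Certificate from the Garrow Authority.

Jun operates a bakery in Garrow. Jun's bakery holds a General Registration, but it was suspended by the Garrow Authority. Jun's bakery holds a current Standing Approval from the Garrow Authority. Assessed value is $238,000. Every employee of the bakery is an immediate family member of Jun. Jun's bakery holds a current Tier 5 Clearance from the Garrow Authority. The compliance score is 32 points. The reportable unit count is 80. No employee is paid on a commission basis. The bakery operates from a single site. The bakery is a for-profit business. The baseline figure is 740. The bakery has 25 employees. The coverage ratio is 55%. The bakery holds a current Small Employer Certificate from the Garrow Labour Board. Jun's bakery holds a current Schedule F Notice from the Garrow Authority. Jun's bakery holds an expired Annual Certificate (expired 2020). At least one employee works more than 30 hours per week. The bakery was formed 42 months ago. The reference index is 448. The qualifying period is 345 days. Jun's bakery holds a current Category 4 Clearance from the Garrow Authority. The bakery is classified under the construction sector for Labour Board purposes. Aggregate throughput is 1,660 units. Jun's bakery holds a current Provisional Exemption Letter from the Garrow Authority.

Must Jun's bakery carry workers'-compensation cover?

Exception (a) requires that assessed value is under $227,000; but assessed value is $238,000, not under $227,000, so (a) is unavailable.
Exception (b) does not apply: the business's age is 42 months, not under 36 months.
Exception (c)'s conditions are all satisfied: the reference index is 448, under the 478 limit; a current Category 4 Clearance is held; a current Tier 5 Clearance is held. Under paragraphs (h)–(n): (h) operates (a current Standing Approval is held), but yields to (i): (i) operates against (h): the baseline figure is 740, less than the 872 limit. (j) operates (the bakery is classified under the construction sector), but is set aside by (k): (k) operates — the coverage ratio is 55%, below the 57% limit. (l) would limit (k) — at least one employee exceeds 30 hours/week — but (m) sets (l) aside: (m) operates against (l): a current Schedule F Notice is held. (n) is inapplicable (the General Registration is not current), so (m) stands. So (c) applies.
Exception (d) requires that the employer is organised as a non-profit; but the employer is for-profit, so (d) is unavailable.
Exception (e) requires that the compliance score is below 30 points; but the compliance score is 32 points, not below 30 points, so (e) is unavailable.

No — exception (c) applies; Jun's bakery is not required to carry workers'-compensation cover.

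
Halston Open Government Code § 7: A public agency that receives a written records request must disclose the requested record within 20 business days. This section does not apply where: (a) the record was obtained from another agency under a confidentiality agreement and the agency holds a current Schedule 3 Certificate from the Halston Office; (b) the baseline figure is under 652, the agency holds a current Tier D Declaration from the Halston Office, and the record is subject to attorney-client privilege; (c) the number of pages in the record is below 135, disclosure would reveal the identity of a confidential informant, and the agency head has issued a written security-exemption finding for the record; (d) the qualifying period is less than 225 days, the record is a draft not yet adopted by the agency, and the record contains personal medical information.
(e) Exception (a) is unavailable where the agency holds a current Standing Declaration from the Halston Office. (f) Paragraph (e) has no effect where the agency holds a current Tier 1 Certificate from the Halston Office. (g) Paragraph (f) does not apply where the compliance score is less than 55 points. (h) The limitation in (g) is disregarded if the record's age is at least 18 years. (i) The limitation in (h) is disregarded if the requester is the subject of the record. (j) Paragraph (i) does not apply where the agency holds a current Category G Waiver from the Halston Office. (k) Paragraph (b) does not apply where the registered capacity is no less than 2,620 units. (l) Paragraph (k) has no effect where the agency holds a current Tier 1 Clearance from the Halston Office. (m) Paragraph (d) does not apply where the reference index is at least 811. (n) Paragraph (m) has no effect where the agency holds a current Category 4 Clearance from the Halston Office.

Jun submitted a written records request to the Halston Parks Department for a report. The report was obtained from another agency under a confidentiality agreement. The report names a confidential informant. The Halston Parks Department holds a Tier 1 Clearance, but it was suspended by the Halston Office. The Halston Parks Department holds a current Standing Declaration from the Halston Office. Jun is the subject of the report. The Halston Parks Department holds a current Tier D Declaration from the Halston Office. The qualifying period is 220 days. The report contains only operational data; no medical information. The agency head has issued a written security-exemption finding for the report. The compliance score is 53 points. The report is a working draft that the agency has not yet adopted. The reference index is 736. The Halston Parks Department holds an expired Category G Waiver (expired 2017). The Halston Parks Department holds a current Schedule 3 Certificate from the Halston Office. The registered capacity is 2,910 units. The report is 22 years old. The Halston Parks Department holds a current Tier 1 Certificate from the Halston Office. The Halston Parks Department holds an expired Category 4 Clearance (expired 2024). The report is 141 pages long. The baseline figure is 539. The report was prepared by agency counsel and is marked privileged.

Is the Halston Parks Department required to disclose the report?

All of (a)'s requirements are met (the report was obtained under a confidentiality agreement; a current Schedule 3 Certificate is held). Turning to paragraphs (e)–(j): (e) is triggered — a current Standing Declaration is held. (f) would limit (e) — a current Tier 1 Certificate is held — but (g) sets (f) aside: (g) is engaged — the compliance score is 53 points, less than the 55 points limit. (h) would limit (g) — the record's age is 22 years, meeting the 18 years threshold — but (i) sets (h) aside: (i) operates against (h): Jun is the subject of the report. (j), which would lift (i), is not triggered — the Category G Waiver is not current. So (a) is unavailable.
Exception (b)'s conditions are all satisfied: the baseline figure is 539, under the 652 limit; a current Tier D Declaration is held; the report is privileged. However, paragraphs (k)–(l) must be considered: (k) is engaged — the registered capacity is 2,910 units, meeting the 2,620 units threshold. (l) is not triggered (the Tier 1 Clearance is not current), so (k) stands. So (b) is unavailable.
Exception (c) fails — the number of pages in the record is 141, not below 135.
Exception (d) fails — the report contains only operational data.
No exception is made out. the Halston Parks Department falls within the general rule.

Yes — the Halston Parks Department must disclose the report.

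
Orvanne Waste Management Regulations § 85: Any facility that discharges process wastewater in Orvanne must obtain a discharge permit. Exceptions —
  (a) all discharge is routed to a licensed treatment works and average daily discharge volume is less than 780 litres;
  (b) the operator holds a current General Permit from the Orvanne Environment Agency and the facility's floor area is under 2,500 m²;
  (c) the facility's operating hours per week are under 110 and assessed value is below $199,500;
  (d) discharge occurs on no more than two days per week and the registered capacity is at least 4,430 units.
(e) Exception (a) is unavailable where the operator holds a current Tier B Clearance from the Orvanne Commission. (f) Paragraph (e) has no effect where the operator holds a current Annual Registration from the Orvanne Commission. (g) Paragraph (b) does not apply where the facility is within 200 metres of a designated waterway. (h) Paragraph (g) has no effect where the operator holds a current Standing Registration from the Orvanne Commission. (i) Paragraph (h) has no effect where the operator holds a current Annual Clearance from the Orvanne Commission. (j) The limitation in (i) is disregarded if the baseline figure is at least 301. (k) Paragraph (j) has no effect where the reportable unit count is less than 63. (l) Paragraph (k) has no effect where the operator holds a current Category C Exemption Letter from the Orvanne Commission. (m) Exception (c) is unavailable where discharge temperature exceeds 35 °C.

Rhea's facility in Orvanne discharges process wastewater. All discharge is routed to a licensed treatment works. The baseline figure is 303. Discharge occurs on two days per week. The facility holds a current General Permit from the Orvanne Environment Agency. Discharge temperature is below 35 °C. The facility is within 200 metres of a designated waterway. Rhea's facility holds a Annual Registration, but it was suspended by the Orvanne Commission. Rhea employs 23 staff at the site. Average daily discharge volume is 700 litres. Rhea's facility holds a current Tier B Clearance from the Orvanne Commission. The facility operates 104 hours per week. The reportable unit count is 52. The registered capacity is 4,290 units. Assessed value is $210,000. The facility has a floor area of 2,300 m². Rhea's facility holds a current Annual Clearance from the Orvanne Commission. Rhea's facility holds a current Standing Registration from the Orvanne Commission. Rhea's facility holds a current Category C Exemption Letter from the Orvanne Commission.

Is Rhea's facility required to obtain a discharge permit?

No — exception (b) applies; Rhea's facility is not required to obtain a discharge permit.

Exception (a): discharge is routed to a licensed treatment works; average daily discharge volume is 700 litres, less than the 780 litres limit — every condition holds. But applying paragraphs (e)–(f): (e) operates against (a): a current Tier B Clearance is held. (f) is inapplicable (there is no Annual Registration in force), so (e) stands. Exception (a) does not apply.
Exception (b) is satisfied on its face — a current General Permit is held; the facility's floor area is 2,300 m², under the 2,500 m² limit. Applying paragraphs (g)–(l): (g) would limit (b) — the facility is within 200 m of a designated waterway — but (h) sets (g) aside: (h) operates against (g): a current Standing Registration is held. (i) is triggered (a current Annual Clearance is held), but is set aside by (j): (j) operates against (i): the baseline figure is 303, meeting the 301 threshold. (k) operates (the reportable unit count is 52, less than the 63 limit), but is itself disapplied by (l): (l) operates against (k): a current Category C Exemption Letter is held. Exception (b) stands.
Exception (c) fails — assessed value is $210,000, not below $199,500.
Exception (d) does not apply: the registered capacity is 4,290 units, short of 4,430 units.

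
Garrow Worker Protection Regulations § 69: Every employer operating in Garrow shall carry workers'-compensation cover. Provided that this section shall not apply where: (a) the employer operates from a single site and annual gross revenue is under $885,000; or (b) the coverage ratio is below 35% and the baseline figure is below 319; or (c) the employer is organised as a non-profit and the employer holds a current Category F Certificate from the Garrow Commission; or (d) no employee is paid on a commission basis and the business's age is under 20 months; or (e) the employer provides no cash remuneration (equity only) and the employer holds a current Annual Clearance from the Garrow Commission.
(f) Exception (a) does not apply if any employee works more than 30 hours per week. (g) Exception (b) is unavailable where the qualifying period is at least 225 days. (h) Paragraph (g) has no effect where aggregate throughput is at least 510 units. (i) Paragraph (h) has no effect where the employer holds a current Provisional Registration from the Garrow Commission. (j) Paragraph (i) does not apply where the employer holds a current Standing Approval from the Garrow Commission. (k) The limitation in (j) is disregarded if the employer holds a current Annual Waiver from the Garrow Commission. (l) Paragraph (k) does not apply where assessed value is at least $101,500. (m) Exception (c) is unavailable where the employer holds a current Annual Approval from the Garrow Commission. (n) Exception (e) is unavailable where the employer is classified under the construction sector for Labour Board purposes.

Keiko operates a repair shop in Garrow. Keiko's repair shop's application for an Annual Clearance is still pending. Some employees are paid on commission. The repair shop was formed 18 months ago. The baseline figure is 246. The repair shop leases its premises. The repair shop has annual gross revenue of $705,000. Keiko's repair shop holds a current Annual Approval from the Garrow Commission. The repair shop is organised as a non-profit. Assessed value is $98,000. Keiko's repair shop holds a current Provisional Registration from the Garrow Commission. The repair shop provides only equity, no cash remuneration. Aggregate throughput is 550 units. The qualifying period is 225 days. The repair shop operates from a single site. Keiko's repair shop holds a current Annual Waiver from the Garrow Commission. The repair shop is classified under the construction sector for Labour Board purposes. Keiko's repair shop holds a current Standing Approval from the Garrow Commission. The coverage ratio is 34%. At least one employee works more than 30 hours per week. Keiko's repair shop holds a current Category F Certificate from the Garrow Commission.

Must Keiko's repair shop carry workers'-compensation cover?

Exception (a)'s conditions are all satisfied: the employer operates from a single site; annual gross revenue is $705,000, under the $885,000 limit. However, paragraph (f) must be considered: (f) operates — at least one employee exceeds 30 hours/week. (a) is therefore removed.
Exception (b) is satisfied on its face — the coverage ratio is 34%, below the 35% limit; the baseline figure is 246, below the 319 limit. But: (g) operates against (b): the qualifying period is 225 days, meeting the 225 days threshold. (h) would limit (g) — aggregate throughput is 550 units, meeting the 510 units threshold — but (i) sets (h) aside: (i) operates against (h): a current Provisional Registration is held. (j) would limit (i) — a current Standing Approval is held — but (k) sets (j) aside: (k) is engaged — a current Annual Waiver is held. (l) does not operate here (assessed value is $98,000, short of $101,500), so (k) stands. (b) is therefore removed.
All of (c)'s requirements are met (the employer is a non-profit; a current Category F Certificate is held). However, paragraph (m) must be considered: (m) applies — a current Annual Approval is held. So (c) is unavailable.
Exception (d) requires that no employee is paid on a commission basis; but some employees are paid on commission, so (d) is unavailable.
Exception (e) requires that the employer holds a current Annual Clearance from the Garrow Commission; but there is no Annual Clearance in force, so (e) is unavailable.
No exception displaces § 69.

Yes — Keiko's repair shop must carry workers'-compensation cover.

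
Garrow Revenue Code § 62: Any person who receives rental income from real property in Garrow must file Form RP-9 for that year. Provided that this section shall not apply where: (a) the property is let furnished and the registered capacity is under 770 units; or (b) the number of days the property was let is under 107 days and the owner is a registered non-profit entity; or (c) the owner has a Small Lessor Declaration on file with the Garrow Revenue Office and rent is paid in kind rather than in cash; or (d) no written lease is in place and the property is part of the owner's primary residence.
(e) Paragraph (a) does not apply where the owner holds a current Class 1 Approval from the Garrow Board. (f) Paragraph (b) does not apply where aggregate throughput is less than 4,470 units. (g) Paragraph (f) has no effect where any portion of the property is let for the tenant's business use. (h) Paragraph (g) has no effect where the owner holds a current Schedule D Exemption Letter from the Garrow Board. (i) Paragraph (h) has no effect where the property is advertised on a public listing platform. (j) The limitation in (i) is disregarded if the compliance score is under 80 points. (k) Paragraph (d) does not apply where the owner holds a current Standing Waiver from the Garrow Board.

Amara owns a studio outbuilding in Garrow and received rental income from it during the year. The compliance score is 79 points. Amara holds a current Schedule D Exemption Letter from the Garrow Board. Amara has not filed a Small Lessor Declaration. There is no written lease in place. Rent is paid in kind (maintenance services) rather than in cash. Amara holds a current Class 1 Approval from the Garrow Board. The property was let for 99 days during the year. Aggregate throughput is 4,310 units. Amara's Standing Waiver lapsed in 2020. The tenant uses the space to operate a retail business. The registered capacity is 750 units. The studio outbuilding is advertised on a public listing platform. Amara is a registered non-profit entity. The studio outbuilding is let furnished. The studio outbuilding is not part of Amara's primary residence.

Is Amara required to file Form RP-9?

Yes — Amara must file Form RP-9.

Exception (a) is satisfied on its face — the property is let furnished; the registered capacity is 750 units, under the 770 units limit. But: (e) operates — a current Class 1 Approval is held. (a) is therefore removed.
Exception (b) is satisfied on its face — the number of days the property was let is 99 days, under the 107 days limit; Amara is a registered non-profit. Turning to paragraphs (f)–(j): (f) operates against (b): aggregate throughput is 4,310 units, less than the 4,470 units limit. (g) operates (the space is let for business use), but yields to (h): (h) operates against (g): a current Schedule D Exemption Letter is held. (i) applies (the property is publicly advertised), but is overridden by (j): (j) operates against (i): the compliance score is 79 points, under the 80 points limit. (b) is therefore removed.
Exception (c) fails — no Small Lessor Declaration is on file.
Exception (d) fails — the studio outbuilding is not part of the primary residence.
No exception applies. The general rule governs.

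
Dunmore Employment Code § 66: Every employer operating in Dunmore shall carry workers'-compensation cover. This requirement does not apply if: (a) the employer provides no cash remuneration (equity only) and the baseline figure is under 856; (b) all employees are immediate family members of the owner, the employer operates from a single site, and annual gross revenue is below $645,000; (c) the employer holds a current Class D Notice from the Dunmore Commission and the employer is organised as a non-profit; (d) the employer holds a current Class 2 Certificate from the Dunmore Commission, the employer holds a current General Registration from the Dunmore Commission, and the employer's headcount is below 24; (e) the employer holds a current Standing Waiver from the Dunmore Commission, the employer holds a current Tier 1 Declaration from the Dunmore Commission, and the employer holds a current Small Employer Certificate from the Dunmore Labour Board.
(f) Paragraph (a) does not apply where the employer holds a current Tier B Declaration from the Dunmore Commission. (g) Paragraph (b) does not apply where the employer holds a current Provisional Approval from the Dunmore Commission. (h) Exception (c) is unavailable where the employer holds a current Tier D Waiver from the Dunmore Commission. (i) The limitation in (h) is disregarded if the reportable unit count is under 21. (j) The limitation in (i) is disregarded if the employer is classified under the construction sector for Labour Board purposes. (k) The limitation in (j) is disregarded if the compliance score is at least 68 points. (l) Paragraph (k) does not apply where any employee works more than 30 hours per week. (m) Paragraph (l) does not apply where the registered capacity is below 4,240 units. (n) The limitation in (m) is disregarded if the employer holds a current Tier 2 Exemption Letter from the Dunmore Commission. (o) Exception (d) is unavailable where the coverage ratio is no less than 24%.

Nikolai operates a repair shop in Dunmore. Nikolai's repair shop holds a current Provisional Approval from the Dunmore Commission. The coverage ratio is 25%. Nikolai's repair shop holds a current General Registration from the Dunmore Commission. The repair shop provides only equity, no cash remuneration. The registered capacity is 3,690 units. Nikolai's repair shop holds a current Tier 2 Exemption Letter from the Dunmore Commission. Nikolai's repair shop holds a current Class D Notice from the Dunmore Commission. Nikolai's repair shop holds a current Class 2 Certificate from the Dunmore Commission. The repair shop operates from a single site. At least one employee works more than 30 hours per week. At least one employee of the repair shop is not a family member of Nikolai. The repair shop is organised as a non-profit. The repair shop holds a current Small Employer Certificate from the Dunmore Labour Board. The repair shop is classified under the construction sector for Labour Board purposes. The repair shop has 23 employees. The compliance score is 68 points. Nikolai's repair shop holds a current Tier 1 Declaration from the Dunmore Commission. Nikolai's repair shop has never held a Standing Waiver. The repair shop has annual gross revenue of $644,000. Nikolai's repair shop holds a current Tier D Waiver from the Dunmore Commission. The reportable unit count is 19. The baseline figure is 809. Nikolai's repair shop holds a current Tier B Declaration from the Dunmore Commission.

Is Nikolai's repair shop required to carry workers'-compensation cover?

Yes — Nikolai's repair shop must carry workers'-compensation cover.

Exception (a)'s conditions are all satisfied: remuneration is equity-only; the baseline figure is 809, under the 856 limit. But: (f) operates against (a): a current Tier B Declaration is held. So (a) is unavailable.
Exception (b) requires that all employees are immediate family members of the owner; but at least one employee is not a family member, so (b) is unavailable.
Exception (c)'s conditions are all satisfied: a current Class D Notice is held; the employer is a non-profit. However, paragraphs (h)–(n) must be considered: (h) operates against (c): a current Tier D Waiver is held. (i) is engaged (the reportable unit count is 19, under the 21 limit), but yields to (j): (j) operates — the repair shop is classified under the construction sector. (k) is triggered (the compliance score is 68 points, meeting the 68 points threshold), but yields to (l): (l) operates against (k): at least one employee exceeds 30 hours/week. (m) would limit (l) — the registered capacity is 3,690 units, below the 4,240 units limit — but (n) sets (m) aside: (n) operates against (m): a current Tier 2 Exemption Letter is held. Exception (c) does not apply.
Exception (d): a current Class 2 Certificate is held; a current General Registration is held; the employer's headcount is 23, below the 24 limit — every condition holds. But applying paragraph (o): (o) operates against (d): the coverage ratio is 25%, meeting the 24% threshold. So (d) is unavailable.
Exception (e) requires that the employer holds a current Standing Waiver from the Dunmore Commission; but no current Standing Waiver is held, so (e) is unavailable.
No exception displaces § 66.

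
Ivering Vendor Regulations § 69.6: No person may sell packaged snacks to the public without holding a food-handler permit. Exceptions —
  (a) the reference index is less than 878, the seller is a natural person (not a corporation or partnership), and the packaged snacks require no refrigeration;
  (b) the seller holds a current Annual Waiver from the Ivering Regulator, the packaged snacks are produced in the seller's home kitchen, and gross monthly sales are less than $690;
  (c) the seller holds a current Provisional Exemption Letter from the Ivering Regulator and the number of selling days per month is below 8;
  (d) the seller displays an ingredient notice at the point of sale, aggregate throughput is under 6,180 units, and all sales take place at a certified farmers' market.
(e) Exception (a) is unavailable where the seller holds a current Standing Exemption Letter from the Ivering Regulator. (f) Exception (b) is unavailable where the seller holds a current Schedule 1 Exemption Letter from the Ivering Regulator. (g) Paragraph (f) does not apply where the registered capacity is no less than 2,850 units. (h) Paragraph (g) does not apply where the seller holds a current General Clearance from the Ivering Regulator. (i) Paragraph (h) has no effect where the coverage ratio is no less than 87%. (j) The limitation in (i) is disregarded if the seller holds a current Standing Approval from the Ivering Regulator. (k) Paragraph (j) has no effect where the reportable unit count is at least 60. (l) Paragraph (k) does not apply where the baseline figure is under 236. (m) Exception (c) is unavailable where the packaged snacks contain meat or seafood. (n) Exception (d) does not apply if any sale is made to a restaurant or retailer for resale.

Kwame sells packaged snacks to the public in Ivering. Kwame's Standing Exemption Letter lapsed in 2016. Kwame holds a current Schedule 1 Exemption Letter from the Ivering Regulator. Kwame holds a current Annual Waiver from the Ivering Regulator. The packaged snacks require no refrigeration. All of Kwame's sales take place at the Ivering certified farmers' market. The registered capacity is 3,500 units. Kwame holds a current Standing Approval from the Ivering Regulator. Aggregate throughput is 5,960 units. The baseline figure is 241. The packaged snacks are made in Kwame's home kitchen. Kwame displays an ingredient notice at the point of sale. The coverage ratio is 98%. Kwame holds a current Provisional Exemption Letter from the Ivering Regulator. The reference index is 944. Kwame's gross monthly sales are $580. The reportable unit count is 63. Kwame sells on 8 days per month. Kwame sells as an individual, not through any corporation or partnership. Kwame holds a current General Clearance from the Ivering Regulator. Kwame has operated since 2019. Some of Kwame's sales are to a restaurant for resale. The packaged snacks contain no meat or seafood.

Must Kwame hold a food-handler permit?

No — exception (b) applies; Kwame is not required to hold a food-handler permit.

Exception (a) fails — the reference index is 944, not less than 878.
Exception (b) is satisfied on its face — a current Annual Waiver is held; the packaged snacks are home-kitchen produced; gross monthly sales are $580, less than the $690 limit. Applying paragraphs (f)–(l): (f) would limit (b) — a current Schedule 1 Exemption Letter is held — but (g) sets (f) aside: (g) operates against (f): the registered capacity is 3,500 units, meeting the 2,850 units threshold. (h) applies (a current General Clearance is held), but yields to (i): (i) applies — the coverage ratio is 98%, meeting the 87% threshold. (j) would limit (i) — a current Standing Approval is held — but (k) sets (j) aside: (k) operates against (j): the reportable unit count is 63, meeting the 60 threshold. (l), which would lift (k), is not engaged — the baseline figure is 241, not under 236. So (b) applies.
Exception (c) does not apply: the number of selling days per month is 8, not below 8.
All of (d)'s requirements are met (an ingredient notice is displayed; aggregate throughput is 5,960 units, under the 6,180 units limit; all sales are at a certified farmers' market). But: (n) is engaged — some sales are to a restaurant for resale. Exception (d) does not apply.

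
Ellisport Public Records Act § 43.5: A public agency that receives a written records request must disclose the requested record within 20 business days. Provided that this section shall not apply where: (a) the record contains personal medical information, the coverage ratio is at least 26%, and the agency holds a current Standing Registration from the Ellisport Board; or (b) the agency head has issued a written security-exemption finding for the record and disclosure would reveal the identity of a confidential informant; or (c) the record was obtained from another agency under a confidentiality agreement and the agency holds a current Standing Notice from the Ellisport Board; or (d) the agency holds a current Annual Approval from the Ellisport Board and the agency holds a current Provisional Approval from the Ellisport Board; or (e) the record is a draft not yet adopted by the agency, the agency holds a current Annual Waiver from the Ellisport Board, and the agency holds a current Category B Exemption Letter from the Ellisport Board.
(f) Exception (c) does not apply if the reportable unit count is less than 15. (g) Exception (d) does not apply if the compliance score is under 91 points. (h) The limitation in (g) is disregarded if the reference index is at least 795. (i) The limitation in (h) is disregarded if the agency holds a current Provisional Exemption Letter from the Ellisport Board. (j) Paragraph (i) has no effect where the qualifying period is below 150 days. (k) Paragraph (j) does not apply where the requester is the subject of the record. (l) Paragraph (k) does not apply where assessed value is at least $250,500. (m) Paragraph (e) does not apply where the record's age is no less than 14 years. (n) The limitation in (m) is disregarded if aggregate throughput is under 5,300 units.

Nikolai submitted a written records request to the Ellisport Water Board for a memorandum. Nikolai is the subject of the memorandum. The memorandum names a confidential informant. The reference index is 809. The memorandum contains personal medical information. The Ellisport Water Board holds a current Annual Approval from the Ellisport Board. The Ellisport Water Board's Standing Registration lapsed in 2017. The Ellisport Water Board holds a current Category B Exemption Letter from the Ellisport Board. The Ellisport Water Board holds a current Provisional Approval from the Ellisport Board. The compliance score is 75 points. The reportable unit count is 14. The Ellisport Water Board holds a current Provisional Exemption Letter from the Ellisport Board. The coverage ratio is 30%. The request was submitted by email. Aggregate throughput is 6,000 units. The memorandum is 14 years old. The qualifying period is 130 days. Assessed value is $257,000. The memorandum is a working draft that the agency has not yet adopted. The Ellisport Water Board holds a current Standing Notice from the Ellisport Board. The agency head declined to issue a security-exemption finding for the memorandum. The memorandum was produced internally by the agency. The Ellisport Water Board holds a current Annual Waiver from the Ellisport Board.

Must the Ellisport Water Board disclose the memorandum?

Exception (a) does not apply: there is no Standing Registration in force.
Exception (b) does not apply: the agency head declined to issue a security-exemption finding.
Exception (c) fails — the memorandum was produced internally.
Exception (d) is satisfied on its face — a current Annual Approval is held; a current Provisional Approval is held. Considering the limiting provisions: (g) is engaged (the compliance score is 75 points, under the 91 points limit), but yields to (h): (h) operates against (g): the reference index is 809, meeting the 795 threshold. (i) would limit (h) — a current Provisional Exemption Letter is held — but (j) sets (i) aside: (j) is engaged — the qualifying period is 130 days, below the 150 days limit. (k) is triggered (Nikolai is the subject of the memorandum), but is set aside by (l): (l) operates against (k): assessed value is $257,000, meeting the $250,500 threshold. Exception (d) stands.
All of (e)'s requirements are met (the memorandum is an unadopted draft; a current Annual Waiver is held; a current Category B Exemption Letter is held). But applying paragraphs (m)–(n): (m) operates against (e): the record's age is 14 years, meeting the 14 years threshold. (n), which would lift (m), is not triggered — aggregate throughput is 6,000 units, not under 5,300 units. Exception (e) does not apply.

No — exception (d) applies; the Ellisport Water Board is not required to disclose the memorandum.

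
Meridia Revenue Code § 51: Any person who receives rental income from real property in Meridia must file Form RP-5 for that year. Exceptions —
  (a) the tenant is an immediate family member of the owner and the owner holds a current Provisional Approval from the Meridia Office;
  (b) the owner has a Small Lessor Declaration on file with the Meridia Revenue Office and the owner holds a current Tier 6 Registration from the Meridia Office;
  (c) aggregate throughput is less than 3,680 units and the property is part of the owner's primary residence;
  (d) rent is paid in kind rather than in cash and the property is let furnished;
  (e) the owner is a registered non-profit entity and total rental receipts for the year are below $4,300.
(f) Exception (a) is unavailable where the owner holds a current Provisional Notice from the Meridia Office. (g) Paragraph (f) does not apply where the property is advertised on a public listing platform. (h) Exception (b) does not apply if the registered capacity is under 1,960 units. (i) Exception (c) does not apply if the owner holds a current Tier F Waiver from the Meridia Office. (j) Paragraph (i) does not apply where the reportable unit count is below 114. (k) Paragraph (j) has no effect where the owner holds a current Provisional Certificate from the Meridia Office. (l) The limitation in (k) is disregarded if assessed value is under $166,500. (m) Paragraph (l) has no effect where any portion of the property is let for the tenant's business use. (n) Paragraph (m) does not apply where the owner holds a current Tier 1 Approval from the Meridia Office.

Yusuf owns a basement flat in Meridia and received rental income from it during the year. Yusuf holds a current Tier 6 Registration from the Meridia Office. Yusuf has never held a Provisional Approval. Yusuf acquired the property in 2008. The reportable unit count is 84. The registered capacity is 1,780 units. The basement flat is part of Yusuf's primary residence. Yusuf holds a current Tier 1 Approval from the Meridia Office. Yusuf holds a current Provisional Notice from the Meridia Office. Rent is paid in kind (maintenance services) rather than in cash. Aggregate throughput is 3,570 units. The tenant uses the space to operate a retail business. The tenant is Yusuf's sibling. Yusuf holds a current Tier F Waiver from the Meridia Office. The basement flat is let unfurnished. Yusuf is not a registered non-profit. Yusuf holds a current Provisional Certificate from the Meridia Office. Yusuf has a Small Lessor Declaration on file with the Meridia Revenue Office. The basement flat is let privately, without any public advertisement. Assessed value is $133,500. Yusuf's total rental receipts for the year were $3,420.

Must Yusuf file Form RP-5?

Exception (a) fails — the Provisional Approval is not current.
Exception (b): a Small Lessor Declaration is on file; a current Tier 6 Registration is held — every condition holds. But applying paragraph (h): (h) applies — the registered capacity is 1,780 units, under the 1,960 units limit. Exception (b) does not apply.
All of (c)'s requirements are met (aggregate throughput is 3,570 units, less than the 3,680 units limit; the basement flat is part of the primary residence). Considering the limiting provisions: (i) operates (a current Tier F Waiver is held), but is overridden by (j): (j) operates against (i): the reportable unit count is 84, below the 114 limit. (k) operates (a current Provisional Certificate is held), but yields to (l): (l) is engaged — assessed value is $133,500, under the $166,500 limit. (m) operates (the space is let for business use), but is overridden by (n): (n) applies — a current Tier 1 Approval is held. So (c) applies.
Exception (d) requires that the property is let furnished; but the property is let unfurnished, so (d) is unavailable.
Exception (e) requires that the owner is a registered non-profit entity; but Yusuf is not a registered non-profit, so (e) is unavailable.

No — exception (c) applies; Yusuf is not required to file Form RP-5.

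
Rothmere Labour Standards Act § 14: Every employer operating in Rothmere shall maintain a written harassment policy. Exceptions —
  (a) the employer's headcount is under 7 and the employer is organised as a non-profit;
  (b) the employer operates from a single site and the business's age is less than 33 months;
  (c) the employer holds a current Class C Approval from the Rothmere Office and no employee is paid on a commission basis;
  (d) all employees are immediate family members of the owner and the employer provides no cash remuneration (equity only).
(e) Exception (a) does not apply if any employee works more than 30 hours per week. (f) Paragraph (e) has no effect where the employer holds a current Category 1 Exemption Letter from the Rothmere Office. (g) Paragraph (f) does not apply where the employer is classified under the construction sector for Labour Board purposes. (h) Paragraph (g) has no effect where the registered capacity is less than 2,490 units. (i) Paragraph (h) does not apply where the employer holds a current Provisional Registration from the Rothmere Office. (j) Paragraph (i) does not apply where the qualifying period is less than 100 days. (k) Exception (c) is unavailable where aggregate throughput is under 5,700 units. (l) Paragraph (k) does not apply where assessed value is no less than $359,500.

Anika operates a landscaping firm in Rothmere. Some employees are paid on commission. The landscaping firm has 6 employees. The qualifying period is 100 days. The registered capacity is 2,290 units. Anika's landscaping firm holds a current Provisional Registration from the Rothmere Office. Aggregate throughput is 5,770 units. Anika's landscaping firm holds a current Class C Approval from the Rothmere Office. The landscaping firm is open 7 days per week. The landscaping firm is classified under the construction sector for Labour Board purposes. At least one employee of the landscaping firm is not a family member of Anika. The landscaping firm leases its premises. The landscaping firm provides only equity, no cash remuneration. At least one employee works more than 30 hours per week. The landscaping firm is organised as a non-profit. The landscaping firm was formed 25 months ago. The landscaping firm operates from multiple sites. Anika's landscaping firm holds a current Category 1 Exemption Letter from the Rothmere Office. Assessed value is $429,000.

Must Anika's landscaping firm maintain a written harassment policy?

Exception (a) is satisfied on its face — the employer's headcount is 6, under the 7 limit; the employer is a non-profit. But applying paragraphs (e)–(j): (e) operates against (a): at least one employee exceeds 30 hours/week. (f) is triggered (a current Category 1 Exemption Letter is held), but is overridden by (g): (g) operates — the landscaping firm is classified under the construction sector. (h) would limit (g) — the registered capacity is 2,290 units, less than the 2,490 units limit — but (i) sets (h) aside: (i) operates against (h): a current Provisional Registration is held. (j) is not engaged (the qualifying period is 100 days, not less than 100 days), so (i) stands. Exception (a) does not apply.
Exception (b) requires that the employer operates from a single site; but the employer operates from multiple sites, so (b) is unavailable.
Exception (c) fails — some employees are paid on commission.
Exception (d) requires that all employees are immediate family members of the owner; but at least one employee is not a family member, so (d) is unavailable.
None of the exceptions is available; § 14 applies in full.

Yes — Anika's landscaping firm must maintain a written harassment policy.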